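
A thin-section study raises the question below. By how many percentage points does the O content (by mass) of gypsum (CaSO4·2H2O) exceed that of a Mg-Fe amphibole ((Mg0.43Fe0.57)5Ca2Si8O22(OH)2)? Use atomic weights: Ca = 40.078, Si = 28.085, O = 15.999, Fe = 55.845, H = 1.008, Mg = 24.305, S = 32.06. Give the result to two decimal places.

M(CaSO4·2H2O) = 172.164 g/mol, so wt% O = 95.994/172.164 × 100 = 55.76%.
M((Mg0.43Fe0.57)5Ca2Si8O22(OH)2) = 902.242 g/mol, so wt% O = 383.976/902.242 × 100 = 42.56%.
55.76 − 42.56 = 13.20 pp.

13.20 percentage points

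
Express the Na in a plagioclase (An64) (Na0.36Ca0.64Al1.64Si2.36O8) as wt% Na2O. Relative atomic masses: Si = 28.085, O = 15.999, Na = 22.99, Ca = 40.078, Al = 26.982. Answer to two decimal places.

Molar mass of Na0.36Ca0.64Al1.64Si2.36O8 = 0.36×22.99 + 0.64×40.078 + 1.64×26.982 + 2.36×28.085 + 8×15.999 = 272.449 g/mol.
Each formula unit contains 0.36 Na, equivalent to 0.36/2 = 0.1800 mol Na2O.
M(Na2O) = 2×22.99 + 1×15.999 = 61.979 g/mol.
Mass of Na2O per formula unit = 0.1800 × 61.979 = 11.156 g.
Na2O wt% = 11.156 / 272.449 × 100 = 4.09%.

4.09 wt%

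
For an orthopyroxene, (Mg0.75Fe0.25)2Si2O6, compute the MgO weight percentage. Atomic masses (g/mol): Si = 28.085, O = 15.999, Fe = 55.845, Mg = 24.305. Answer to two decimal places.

27.92 wt%

M((Mg0.75Fe0.25)2Si2O6) = 216.544 g/mol; M(MgO) = 40.304 g/mol.
Moles MgO per formula unit = 1.50 Mg ÷ 1 = 1.5000.
MgO fraction = (1.5000 × 40.304) / 216.544 = 60.456/216.544 = 0.2792.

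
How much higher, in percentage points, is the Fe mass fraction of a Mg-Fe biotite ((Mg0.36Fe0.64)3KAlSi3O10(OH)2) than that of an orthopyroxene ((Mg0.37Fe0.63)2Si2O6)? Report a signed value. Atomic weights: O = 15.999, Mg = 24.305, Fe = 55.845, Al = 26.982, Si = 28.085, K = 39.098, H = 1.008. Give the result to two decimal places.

-6.82 percentage points

First mineral: 107.222 g Fe in 477.811 g formula = 22.44 wt% Fe.
Second mineral: 70.365 g Fe in 240.514 g formula = 29.26 wt% Fe.
22.44% − 29.26% gives a difference of -6.82 percentage points.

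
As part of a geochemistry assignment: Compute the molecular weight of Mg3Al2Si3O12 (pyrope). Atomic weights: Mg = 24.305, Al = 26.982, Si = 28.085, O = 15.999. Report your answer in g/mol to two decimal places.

M = 3·24.305 + 2·26.982 + 3·28.085 + 12·15.999

403.12 g/mol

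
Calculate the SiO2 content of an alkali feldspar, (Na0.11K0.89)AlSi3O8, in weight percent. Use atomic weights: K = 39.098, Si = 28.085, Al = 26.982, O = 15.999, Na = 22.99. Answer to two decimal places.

65.18 wt%

M((Na0.11K0.89)AlSi3O8) = 276.555 g/mol; M(SiO2) = 60.083 g/mol.
Moles SiO2 per formula unit = 3 Si ÷ 1 = 3.0000.
SiO2 fraction = (3.0000 × 60.083) / 276.555 = 180.249/276.555 = 0.6518.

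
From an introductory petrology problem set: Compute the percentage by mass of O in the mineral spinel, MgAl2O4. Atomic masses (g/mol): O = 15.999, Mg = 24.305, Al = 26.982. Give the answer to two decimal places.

44.98 weight percent

M(MgAl2O4) = 142.265 g/mol.
O contributes 4 × 15.999 = 63.996 g per mole.
63.996/142.265 = 0.4498 → 44.98%.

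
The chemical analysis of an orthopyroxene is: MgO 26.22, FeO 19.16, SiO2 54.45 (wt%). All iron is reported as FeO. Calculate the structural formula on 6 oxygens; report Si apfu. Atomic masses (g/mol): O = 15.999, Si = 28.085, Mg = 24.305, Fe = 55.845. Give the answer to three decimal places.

1.992 Si apfu

MgO (M=40.304): mol = 0.65056; Mg = 0.65056, O = 0.65056.
FeO (M=71.844): mol = 0.26669; Fe = 0.26669, O = 0.26669.
SiO2 (M=60.083): mol = 0.90625; Si = 0.90625, O = 1.81250.
ΣO = 2.72975; factor = 6/ΣO = 2.19800.
Si apfu = 0.90625 × 2.19800 = 1.992.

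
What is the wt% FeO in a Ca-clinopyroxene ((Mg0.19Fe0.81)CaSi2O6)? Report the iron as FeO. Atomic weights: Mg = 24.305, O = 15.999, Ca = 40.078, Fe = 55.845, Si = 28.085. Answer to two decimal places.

M((Mg0.19Fe0.81)CaSi2O6) = 242.094 g/mol; M(FeO) = 71.844 g/mol.
Moles FeO per formula unit = 0.81 Fe ÷ 1 = 0.8100.
FeO fraction = (0.8100 × 71.844) / 242.094 = 58.194/242.094 = 0.2404.

24.04 wt%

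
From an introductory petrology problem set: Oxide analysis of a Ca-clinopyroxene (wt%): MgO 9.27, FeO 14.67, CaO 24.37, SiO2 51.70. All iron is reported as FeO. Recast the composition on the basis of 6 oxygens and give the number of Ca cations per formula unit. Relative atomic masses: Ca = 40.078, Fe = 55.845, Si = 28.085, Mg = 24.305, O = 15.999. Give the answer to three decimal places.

1.007 Ca apfu

9.27 wt% MgO ÷ 40.304 g/mol = 0.23000 mol, giving 0.23000 Mg and 0.23000 O.
14.67 wt% FeO ÷ 71.844 g/mol = 0.20419 mol, giving 0.20419 Fe and 0.20419 O.
24.37 wt% CaO ÷ 56.077 g/mol = 0.43458 mol, giving 0.43458 Ca and 0.43458 O.
51.70 wt% SiO2 ÷ 60.083 g/mol = 0.86048 mol, giving 0.86048 Si and 1.72096 O.
Oxygen sums to 2.58973; scaling by 6/2.58973 = 2.31684 puts the formula on 6 O.
Ca: 0.43458 × 2.31684 = 1.007 atoms per formula unit.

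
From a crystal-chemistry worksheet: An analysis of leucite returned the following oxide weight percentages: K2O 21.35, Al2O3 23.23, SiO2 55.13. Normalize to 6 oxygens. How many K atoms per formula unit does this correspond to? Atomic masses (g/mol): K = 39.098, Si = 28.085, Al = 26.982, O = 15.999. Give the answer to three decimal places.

21.35 wt% K2O ÷ 94.195 g/mol = 0.22666 mol, giving 0.45332 K and 0.22666 O.
23.23 wt% Al2O3 ÷ 101.961 g/mol = 0.22783 mol, giving 0.45566 Al and 0.68349 O.
55.13 wt% SiO2 ÷ 60.083 g/mol = 0.91756 mol, giving 0.91756 Si and 1.83512 O.
Oxygen sums to 2.74527; scaling by 6/2.74527 = 2.18558 puts the formula on 6 O.
K: 0.45332 × 2.18558 = 0.991 atoms per formula unit.

0.991 K apfu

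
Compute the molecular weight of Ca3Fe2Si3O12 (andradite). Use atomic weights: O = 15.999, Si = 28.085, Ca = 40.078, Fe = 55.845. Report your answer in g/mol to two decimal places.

Ca: 3 × 40.078 = 120.2340
Fe: 2 × 55.845 = 111.6900
Si: 3 × 28.085 = 84.2550
O: 12 × 15.999 = 191.9880
Summing the contributions gives the formula mass.

508.17 g/mol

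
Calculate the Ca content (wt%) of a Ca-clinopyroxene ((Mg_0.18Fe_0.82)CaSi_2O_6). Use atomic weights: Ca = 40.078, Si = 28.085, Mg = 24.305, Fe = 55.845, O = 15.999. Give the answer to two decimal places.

16.53 wt%

M((Mg_0.18Fe_0.82)CaSi_2O_6) = 242.410 g/mol.
Ca contributes 1 × 40.078 = 40.078 g per mole.
40.078/242.410 = 0.1653 → 16.53%.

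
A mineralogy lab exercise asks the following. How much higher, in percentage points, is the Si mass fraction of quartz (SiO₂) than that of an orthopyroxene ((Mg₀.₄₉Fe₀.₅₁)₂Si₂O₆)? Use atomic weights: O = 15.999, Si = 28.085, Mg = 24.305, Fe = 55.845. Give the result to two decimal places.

M(SiO₂) = 60.083 g/mol, so wt% Si = 28.085/60.083 × 100 = 46.74%.
M((Mg₀.₄₉Fe₀.₅₁)₂Si₂O₆) = 232.945 g/mol, so wt% Si = 56.170/232.945 × 100 = 24.11%.
46.74 − 24.11 = 22.63 pp.

22.63 percentage points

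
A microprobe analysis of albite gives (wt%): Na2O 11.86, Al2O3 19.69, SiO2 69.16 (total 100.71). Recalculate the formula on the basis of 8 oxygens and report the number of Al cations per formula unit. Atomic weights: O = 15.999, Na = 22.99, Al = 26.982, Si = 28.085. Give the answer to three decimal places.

Na2O: 11.86/61.979 = 0.19136 mol → 0.38272 mol Na, 0.19136 mol O.
Al2O3: 19.69/101.961 = 0.19311 mol → 0.38622 mol Al, 0.57933 mol O.
SiO2: 69.16/60.083 = 1.15107 mol → 1.15107 mol Si, 2.30214 mol O.
Total oxygen = 3.07283 mol. Normalization factor = 8/3.07283 = 2.60346.
Al per 8 O = 0.38622 × 2.60346 = 1.006.

1.006 Al apfu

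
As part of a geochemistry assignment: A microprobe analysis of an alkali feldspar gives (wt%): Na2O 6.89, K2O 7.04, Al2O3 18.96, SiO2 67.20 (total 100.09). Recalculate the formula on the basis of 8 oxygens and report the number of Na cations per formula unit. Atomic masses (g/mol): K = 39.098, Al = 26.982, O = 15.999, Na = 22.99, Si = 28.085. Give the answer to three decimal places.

Na2O: 6.89/61.979 = 0.11117 mol → 0.22234 mol Na, 0.11117 mol O.
K2O: 7.04/94.195 = 0.07474 mol → 0.14948 mol K, 0.07474 mol O.
Al2O3: 18.96/101.961 = 0.18595 mol → 0.37190 mol Al, 0.55785 mol O.
SiO2: 67.20/60.083 = 1.11845 mol → 1.11845 mol Si, 2.23690 mol O.
Total oxygen = 2.98066 mol. Normalization factor = 8/2.98066 = 2.68397.
Na per 8 O = 0.22234 × 2.68397 = 0.597.

0.597 Na apfu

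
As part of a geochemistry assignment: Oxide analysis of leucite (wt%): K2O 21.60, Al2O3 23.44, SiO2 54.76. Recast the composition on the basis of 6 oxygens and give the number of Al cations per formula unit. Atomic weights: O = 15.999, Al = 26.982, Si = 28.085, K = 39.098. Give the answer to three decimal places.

K2O (M=94.195): mol = 0.22931; K = 0.45862, O = 0.22931.
Al2O3 (M=101.961): mol = 0.22989; Al = 0.45978, O = 0.68967.
SiO2 (M=60.083): mol = 0.91141; Si = 0.91141, O = 1.82282.
ΣO = 2.74180; factor = 6/ΣO = 2.18834.
Al apfu = 0.45978 × 2.18834 = 1.006.

1.006 Al apfu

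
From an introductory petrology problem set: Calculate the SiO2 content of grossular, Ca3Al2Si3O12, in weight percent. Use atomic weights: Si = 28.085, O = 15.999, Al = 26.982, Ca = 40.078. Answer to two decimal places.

40.02 wt%

Molar mass of Ca3Al2Si3O12 = 3·40.078 + 2·26.982 + 3·28.085 + 12·15.999 = 450.441 g/mol.
Each formula unit contains 3 Si, equivalent to 3/1 = 3.0000 mol SiO2.
M(SiO2) = 1×28.085 + 2×15.999 = 60.083 g/mol.
Mass of SiO2 per formula unit = 3.0000 × 60.083 = 180.249 g.
SiO2 wt% = 180.249 / 450.441 × 100 = 40.02%.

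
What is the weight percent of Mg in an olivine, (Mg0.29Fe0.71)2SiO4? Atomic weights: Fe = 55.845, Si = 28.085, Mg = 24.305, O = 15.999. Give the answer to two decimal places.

7.60 mass %

M((Mg0.29Fe0.71)2SiO4) = 185.478 g/mol.
Mg contributes 0.58 × 24.305 = 14.097 g per mole.
14.097/185.478 = 0.0760 → 7.60%.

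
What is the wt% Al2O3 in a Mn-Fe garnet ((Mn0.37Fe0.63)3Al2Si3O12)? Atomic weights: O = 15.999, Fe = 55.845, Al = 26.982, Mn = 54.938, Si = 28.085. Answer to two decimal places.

20.53 wt%

Formula mass = 496.735 g/mol.
2 Al → 1.0000 mol Al2O3 per formula unit; M(Al2O3) = 101.961, so Al2O3 mass = 101.961 g.
101.961/496.735 × 100 = 20.53 wt%.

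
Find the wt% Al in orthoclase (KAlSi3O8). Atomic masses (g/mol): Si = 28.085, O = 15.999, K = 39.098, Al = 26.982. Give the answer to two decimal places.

M(KAlSi3O8) = 278.327 g/mol.
Al contributes 1 × 26.982 = 26.982 g per mole.
26.982/278.327 = 0.0969 → 9.69%.

9.69 wt%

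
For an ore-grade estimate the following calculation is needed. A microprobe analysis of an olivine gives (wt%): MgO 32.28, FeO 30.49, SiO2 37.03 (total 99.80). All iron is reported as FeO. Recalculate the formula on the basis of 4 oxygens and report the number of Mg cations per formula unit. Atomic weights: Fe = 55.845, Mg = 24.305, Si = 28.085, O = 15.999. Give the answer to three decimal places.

MgO (M=40.304): mol = 0.80091; Mg = 0.80091, O = 0.80091.
FeO (M=71.844): mol = 0.42439; Fe = 0.42439, O = 0.42439.
SiO2 (M=60.083): mol = 0.61631; Si = 0.61631, O = 1.23262.
ΣO = 2.45792; factor = 4/ΣO = 1.62739.
Mg apfu = 0.80091 × 1.62739 = 1.303.

1.303 Mg apfu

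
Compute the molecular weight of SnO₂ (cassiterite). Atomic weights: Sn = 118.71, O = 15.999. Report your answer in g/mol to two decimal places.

The formula mass is the sum 1×118.71 + 2×15.999.

150.71 g/mol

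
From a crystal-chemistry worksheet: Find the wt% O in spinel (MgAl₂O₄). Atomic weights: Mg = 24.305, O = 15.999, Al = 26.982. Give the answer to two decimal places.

Molar mass of MgAl₂O₄: 1*24.305 + 2*26.982 + 4*15.999 = 142.265 g/mol.
Mass of O per formula unit: 4 × 15.999 = 63.996 g.
Weight fraction O = 63.996 / 142.265 = 0.4498.

44.98 mass %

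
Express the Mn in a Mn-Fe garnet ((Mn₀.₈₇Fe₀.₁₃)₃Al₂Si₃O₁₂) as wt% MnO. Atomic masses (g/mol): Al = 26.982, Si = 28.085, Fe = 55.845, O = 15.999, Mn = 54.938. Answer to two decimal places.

Molar mass of (Mn₀.₈₇Fe₀.₁₃)₃Al₂Si₃O₁₂ = 2.61×54.938 + 0.39×55.845 + 2×26.982 + 3×28.085 + 12×15.999 = 495.375 g/mol.
Each formula unit contains 2.61 Mn, equivalent to 2.61/1 = 2.6100 mol MnO.
M(MnO) = 1×54.938 + 1×15.999 = 70.937 g/mol.
Mass of MnO per formula unit = 2.6100 × 70.937 = 185.146 g.
MnO wt% = 185.146 / 495.375 × 100 = 37.37%.

37.37 wt%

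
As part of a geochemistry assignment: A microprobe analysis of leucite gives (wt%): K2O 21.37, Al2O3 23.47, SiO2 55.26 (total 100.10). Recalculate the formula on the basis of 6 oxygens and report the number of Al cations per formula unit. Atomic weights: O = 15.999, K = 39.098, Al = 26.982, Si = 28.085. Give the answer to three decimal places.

K2O: 21.37/94.195 = 0.22687 mol → 0.45374 mol K, 0.22687 mol O.
Al2O3: 23.47/101.961 = 0.23019 mol → 0.46038 mol Al, 0.69057 mol O.
SiO2: 55.26/60.083 = 0.91973 mol → 0.91973 mol Si, 1.83946 mol O.
Total oxygen = 2.75690 mol. Normalization factor = 6/2.75690 = 2.17636.
Al per 6 O = 0.46038 × 2.17636 = 1.002.

1.002 Al apfu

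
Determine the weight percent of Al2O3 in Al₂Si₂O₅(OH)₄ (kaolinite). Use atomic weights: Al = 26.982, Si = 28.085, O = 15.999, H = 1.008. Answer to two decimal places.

39.50 wt%

Formula mass = 258.157 g/mol.
2 Al → 1.0000 mol Al2O3 per formula unit; M(Al2O3) = 101.961, so Al2O3 mass = 101.961 g.
101.961/258.157 × 100 = 39.50 wt%.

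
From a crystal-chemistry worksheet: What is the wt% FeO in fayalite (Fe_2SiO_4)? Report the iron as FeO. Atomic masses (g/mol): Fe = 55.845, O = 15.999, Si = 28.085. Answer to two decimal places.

Formula mass = 203.771 g/mol.
2 Fe → 2.0000 mol FeO per formula unit; M(FeO) = 71.844, so FeO mass = 143.688 g.
143.688/203.771 × 100 = 70.51 wt%.

70.51 wt%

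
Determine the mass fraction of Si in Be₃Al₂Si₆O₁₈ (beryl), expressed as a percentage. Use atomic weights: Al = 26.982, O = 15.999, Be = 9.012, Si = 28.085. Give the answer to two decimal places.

31.35 wt%

Molar mass of Be₃Al₂Si₆O₁₈: 3*9.012 + 2*26.982 + 6*28.085 + 18*15.999 = 537.492 g/mol.
Mass of Si per formula unit: 6 × 28.085 = 168.510 g.
Weight fraction Si = 168.510 / 537.492 = 0.3135.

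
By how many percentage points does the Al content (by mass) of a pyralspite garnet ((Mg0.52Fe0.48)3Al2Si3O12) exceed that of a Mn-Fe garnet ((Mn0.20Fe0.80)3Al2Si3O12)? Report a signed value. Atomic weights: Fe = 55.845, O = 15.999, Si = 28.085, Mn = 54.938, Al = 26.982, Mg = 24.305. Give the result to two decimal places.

1.18 percentage points

M((Mg0.52Fe0.48)3Al2Si3O12) = 448.540 g/mol, so wt% Al = 53.964/448.540 × 100 = 12.03%.
M((Mn0.20Fe0.80)3Al2Si3O12) = 497.198 g/mol, so wt% Al = 53.964/497.198 × 100 = 10.85%.
12.03 − 10.85 = 1.18 pp.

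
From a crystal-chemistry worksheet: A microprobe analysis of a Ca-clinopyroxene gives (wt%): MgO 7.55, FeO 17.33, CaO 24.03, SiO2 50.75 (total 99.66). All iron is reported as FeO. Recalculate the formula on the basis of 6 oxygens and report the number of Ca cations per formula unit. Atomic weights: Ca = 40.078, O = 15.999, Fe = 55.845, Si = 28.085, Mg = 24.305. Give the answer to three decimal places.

MgO: 7.55/40.304 = 0.18733 mol → 0.18733 mol Mg, 0.18733 mol O.
FeO: 17.33/71.844 = 0.24122 mol → 0.24122 mol Fe, 0.24122 mol O.
CaO: 24.03/56.077 = 0.42852 mol → 0.42852 mol Ca, 0.42852 mol O.
SiO2: 50.75/60.083 = 0.84466 mol → 0.84466 mol Si, 1.68932 mol O.
Total oxygen = 2.54639 mol. Normalization factor = 6/2.54639 = 2.35628.
Ca per 6 O = 0.42852 × 2.35628 = 1.010.

1.010 Ca apfu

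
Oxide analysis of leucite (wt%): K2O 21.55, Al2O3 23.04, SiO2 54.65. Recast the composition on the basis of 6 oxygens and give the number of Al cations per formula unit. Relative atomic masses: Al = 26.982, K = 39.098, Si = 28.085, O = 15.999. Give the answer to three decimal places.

K2O (M=94.195): mol = 0.22878; K = 0.45756, O = 0.22878.
Al2O3 (M=101.961): mol = 0.22597; Al = 0.45194, O = 0.67791.
SiO2 (M=60.083): mol = 0.90958; Si = 0.90958, O = 1.81916.
ΣO = 2.72585; factor = 6/ΣO = 2.20115.
Al apfu = 0.45194 × 2.20115 = 0.995.

0.995 Al apfu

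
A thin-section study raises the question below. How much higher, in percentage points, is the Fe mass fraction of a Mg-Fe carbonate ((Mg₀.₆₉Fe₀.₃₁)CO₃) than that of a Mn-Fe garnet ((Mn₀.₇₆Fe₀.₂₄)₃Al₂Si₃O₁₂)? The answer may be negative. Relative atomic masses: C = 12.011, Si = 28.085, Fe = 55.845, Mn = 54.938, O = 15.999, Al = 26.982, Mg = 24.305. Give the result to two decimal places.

M((Mg₀.₆₉Fe₀.₃₁)CO₃) = 94.090 g/mol, so wt% Fe = 17.312/94.090 × 100 = 18.40%.
M((Mn₀.₇₆Fe₀.₂₄)₃Al₂Si₃O₁₂) = 495.674 g/mol, so wt% Fe = 40.208/495.674 × 100 = 8.11%.
18.40 − 8.11 = 10.29 pp.

10.29 percentage points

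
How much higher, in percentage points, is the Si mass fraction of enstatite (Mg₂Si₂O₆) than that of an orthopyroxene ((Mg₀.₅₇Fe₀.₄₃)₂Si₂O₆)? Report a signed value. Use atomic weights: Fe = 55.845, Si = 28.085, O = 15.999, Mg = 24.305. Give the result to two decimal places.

3.33 percentage points

Si in Mg₂Si₂O₆: molar mass 200.774 g/mol; 2×28.085 = 56.170 g → 27.98 wt%.
Si in (Mg₀.₅₇Fe₀.₄₃)₂Si₂O₆: molar mass 227.898 g/mol; 2×28.085 = 56.170 g → 24.65 wt%.
Difference = 27.98 − 24.65 = 3.33 percentage points.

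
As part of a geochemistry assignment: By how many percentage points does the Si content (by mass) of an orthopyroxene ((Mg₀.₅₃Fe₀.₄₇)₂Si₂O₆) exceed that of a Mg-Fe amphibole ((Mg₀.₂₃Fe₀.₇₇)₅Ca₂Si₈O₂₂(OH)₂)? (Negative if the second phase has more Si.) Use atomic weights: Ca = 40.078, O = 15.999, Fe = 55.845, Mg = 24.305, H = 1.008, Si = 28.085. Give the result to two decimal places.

0.32 percentage points

First mineral: 56.170 g Si in 230.422 g formula = 24.38 wt% Si.
Second mineral: 224.680 g Si in 933.782 g formula = 24.06 wt% Si.
24.38% − 24.06% gives a difference of 0.32 percentage points.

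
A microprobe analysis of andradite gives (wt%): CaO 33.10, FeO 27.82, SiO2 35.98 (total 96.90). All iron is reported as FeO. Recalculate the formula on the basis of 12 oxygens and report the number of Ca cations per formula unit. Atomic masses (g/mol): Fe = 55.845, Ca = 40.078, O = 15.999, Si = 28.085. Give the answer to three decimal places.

CaO (M=56.077): mol = 0.59026; Ca = 0.59026, O = 0.59026.
FeO (M=71.844): mol = 0.38723; Fe = 0.38723, O = 0.38723.
SiO2 (M=60.083): mol = 0.59884; Si = 0.59884, O = 1.19768.
ΣO = 2.17517; factor = 12/ΣO = 5.51681.
Ca apfu = 0.59026 × 5.51681 = 3.256.

3.256 Ca apfu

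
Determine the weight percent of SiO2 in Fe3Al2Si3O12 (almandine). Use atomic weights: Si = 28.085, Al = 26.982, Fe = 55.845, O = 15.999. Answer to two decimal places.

M(Fe3Al2Si3O12) = 497.742 g/mol; M(SiO2) = 60.083 g/mol.
Moles SiO2 per formula unit = 3 Si ÷ 1 = 3.0000.
SiO2 fraction = (3.0000 × 60.083) / 497.742 = 180.249/497.742 = 0.3621.

36.21 wt%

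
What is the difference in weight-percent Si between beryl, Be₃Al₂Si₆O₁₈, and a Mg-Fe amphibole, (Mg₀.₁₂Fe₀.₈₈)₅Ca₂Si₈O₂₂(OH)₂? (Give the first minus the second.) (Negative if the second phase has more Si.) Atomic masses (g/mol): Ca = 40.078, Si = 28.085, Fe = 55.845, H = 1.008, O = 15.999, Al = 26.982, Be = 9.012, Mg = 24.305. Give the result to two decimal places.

M(Be₃Al₂Si₆O₁₈) = 537.492 g/mol, so wt% Si = 168.510/537.492 × 100 = 31.35%.
M((Mg₀.₁₂Fe₀.₈₈)₅Ca₂Si₈O₂₂(OH)₂) = 951.129 g/mol, so wt% Si = 224.680/951.129 × 100 = 23.62%.
31.35 − 23.62 = 7.73 pp.

7.73 percentage points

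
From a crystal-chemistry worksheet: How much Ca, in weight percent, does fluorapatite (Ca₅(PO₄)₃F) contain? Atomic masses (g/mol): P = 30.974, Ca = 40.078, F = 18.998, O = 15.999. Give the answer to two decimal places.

M(Ca₅(PO₄)₃F) = 504.298 g/mol.
Ca contributes 5 × 40.078 = 200.390 g per mole.
200.390/504.298 = 0.3974 → 39.74%.

39.74 weight percent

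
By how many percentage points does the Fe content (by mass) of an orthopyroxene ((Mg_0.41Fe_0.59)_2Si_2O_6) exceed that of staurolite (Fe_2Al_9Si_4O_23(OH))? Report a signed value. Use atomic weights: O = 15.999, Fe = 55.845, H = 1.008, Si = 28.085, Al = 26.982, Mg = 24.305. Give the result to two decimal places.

M((Mg_0.41Fe_0.59)_2Si_2O_6) = 237.991 g/mol, so wt% Fe = 65.897/237.991 × 100 = 27.69%.
M(Fe_2Al_9Si_4O_23(OH)) = 851.852 g/mol, so wt% Fe = 111.690/851.852 × 100 = 13.11%.
27.69 − 13.11 = 14.58 pp.

14.58 percentage points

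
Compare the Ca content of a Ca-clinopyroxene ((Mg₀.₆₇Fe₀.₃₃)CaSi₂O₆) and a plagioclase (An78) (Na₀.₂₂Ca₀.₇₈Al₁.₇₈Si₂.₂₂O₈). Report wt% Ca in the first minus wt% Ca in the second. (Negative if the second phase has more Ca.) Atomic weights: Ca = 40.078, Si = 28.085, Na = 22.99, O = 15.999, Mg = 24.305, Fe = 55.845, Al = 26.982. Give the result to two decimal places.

6.28 percentage points

M((Mg₀.₆₇Fe₀.₃₃)CaSi₂O₆) = 226.955 g/mol, so wt% Ca = 40.078/226.955 × 100 = 17.66%.
M(Na₀.₂₂Ca₀.₇₈Al₁.₇₈Si₂.₂₂O₈) = 274.687 g/mol, so wt% Ca = 31.261/274.687 × 100 = 11.38%.
17.66 − 11.38 = 6.28 pp.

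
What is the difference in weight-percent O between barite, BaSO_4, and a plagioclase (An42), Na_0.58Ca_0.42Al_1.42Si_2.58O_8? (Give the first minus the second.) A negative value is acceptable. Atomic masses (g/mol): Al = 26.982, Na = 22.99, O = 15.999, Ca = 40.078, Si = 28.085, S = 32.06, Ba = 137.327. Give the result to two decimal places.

O in BaSO_4: molar mass 233.383 g/mol; 4×15.999 = 63.996 g → 27.42 wt%.
O in Na_0.58Ca_0.42Al_1.42Si_2.58O_8: molar mass 268.933 g/mol; 8×15.999 = 127.992 g → 47.59 wt%.
Difference = 27.42 − 47.59 = -20.17 percentage points.

-20.17 percentage points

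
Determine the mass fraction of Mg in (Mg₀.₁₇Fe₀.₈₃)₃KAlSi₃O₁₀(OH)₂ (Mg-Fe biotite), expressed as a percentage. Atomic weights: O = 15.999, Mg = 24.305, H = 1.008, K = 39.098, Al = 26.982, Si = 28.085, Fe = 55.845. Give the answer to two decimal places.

2.50 wt%

Formula mass = 0.51*24.305 + 2.49*55.845 + 1*39.098 + 1*26.982 + 3*28.085 + 12*15.999 + 2*1.008 = 495.789 g/mol, of which 12.396 g is Mg.
So Mg makes up 12.396/495.789 = 0.0250 of the mass, i.e. 2.50%.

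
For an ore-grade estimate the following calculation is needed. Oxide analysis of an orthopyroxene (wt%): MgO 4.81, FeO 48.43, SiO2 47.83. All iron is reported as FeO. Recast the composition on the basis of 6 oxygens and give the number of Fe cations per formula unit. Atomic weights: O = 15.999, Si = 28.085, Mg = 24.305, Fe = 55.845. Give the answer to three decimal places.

1.695 Fe apfu

MgO (M=40.304): mol = 0.11934; Mg = 0.11934, O = 0.11934.
FeO (M=71.844): mol = 0.67410; Fe = 0.67410, O = 0.67410.
SiO2 (M=60.083): mol = 0.79607; Si = 0.79607, O = 1.59214.
ΣO = 2.38558; factor = 6/ΣO = 2.51511.
Fe apfu = 0.67410 × 2.51511 = 1.695.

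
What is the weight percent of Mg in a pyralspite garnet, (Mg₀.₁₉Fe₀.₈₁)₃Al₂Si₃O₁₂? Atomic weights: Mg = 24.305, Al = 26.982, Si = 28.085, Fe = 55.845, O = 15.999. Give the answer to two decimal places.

Formula mass = 0.57*24.305 + 2.43*55.845 + 2*26.982 + 3*28.085 + 12*15.999 = 479.764 g/mol, of which 13.854 g is Mg.
So Mg makes up 13.854/479.764 = 0.0289 of the mass, i.e. 2.89%.

2.89 wt%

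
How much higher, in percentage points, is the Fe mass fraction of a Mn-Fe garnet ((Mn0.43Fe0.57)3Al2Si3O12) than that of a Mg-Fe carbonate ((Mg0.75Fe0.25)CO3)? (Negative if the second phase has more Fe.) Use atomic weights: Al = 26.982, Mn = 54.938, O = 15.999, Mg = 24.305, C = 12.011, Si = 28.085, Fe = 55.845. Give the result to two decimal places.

Fe in (Mn0.43Fe0.57)3Al2Si3O12: molar mass 496.572 g/mol; 1.71×55.845 = 95.495 g → 19.23 wt%.
Fe in (Mg0.75Fe0.25)CO3: molar mass 92.198 g/mol; 0.25×55.845 = 13.961 g → 15.14 wt%.
Difference = 19.23 − 15.14 = 4.09 percentage points.

4.09 percentage points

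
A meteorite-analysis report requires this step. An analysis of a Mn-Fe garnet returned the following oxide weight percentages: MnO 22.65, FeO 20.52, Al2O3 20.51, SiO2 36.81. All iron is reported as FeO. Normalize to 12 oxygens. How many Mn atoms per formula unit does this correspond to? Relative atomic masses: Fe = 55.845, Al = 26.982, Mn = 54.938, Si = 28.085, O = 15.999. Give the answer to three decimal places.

1.574 Mn apfu

MnO (M=70.937): mol = 0.31930; Mn = 0.31930, O = 0.31930.
FeO (M=71.844): mol = 0.28562; Fe = 0.28562, O = 0.28562.
Al2O3 (M=101.961): mol = 0.20116; Al = 0.40232, O = 0.60348.
SiO2 (M=60.083): mol = 0.61265; Si = 0.61265, O = 1.22530.
ΣO = 2.43370; factor = 12/ΣO = 4.93076.
Mn apfu = 0.31930 × 4.93076 = 1.574.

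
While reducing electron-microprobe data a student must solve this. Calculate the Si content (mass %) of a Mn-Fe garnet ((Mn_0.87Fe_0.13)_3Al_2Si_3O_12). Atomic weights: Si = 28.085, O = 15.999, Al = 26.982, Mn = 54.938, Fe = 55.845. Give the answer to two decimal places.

Molar mass of (Mn_0.87Fe_0.13)_3Al_2Si_3O_12: 2.61×54.938 + 0.39×55.845 + 2×26.982 + 3×28.085 + 12×15.999 = 495.375 g/mol.
Mass of Si per formula unit: 3 × 28.085 = 84.255 g.
Weight fraction Si = 84.255 / 495.375 = 0.1701.

17.01 mass %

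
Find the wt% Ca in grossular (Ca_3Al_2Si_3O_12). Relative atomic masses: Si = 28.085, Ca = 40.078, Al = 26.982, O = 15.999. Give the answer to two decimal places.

M(Ca_3Al_2Si_3O_12) = 450.441 g/mol.
Ca contributes 3 × 40.078 = 120.234 g per mole.
120.234/450.441 = 0.2669 → 26.69%.

26.69 mass %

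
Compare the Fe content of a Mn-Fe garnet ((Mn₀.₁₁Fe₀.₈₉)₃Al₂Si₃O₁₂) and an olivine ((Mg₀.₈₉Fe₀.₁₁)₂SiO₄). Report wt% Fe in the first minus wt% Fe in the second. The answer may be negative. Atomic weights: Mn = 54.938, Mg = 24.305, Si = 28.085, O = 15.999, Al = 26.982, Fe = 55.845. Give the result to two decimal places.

First mineral: 149.106 g Fe in 497.443 g formula = 29.97 wt% Fe.
Second mineral: 12.286 g Fe in 147.630 g formula = 8.32 wt% Fe.
29.97% − 8.32% gives a difference of 21.65 percentage points.

21.65 percentage points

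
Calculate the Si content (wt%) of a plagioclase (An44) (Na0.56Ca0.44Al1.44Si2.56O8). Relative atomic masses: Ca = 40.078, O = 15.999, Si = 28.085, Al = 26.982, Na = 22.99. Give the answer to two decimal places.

M(Na0.56Ca0.44Al1.44Si2.56O8) = 269.252 g/mol.
Si contributes 2.56 × 28.085 = 71.898 g per mole.
71.898/269.252 = 0.2670 → 26.70%.

26.70 wt%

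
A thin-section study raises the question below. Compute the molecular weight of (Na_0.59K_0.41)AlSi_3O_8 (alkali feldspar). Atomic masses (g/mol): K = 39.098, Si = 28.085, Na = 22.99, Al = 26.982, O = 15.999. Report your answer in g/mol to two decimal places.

Na: 0.59 × 22.99 = 13.5641
K: 0.41 × 39.098 = 16.0302
Al: 1 × 26.982 = 26.9820
Si: 3 × 28.085 = 84.2550
O: 8 × 15.999 = 127.9920
Summing the contributions gives the formula mass.

268.82 g/mol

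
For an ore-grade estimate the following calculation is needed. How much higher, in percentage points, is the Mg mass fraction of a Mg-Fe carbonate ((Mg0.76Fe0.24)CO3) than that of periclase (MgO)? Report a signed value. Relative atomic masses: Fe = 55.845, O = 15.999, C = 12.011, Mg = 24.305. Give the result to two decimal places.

-40.20 percentage points

M((Mg0.76Fe0.24)CO3) = 91.883 g/mol, so wt% Mg = 18.472/91.883 × 100 = 20.10%.
M(MgO) = 40.304 g/mol, so wt% Mg = 24.305/40.304 × 100 = 60.30%.
20.10 − 60.30 = -40.20 pp.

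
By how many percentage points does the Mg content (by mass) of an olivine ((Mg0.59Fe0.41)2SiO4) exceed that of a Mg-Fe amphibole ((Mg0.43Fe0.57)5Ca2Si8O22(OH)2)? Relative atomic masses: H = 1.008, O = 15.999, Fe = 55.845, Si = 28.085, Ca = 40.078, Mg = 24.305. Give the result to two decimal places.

M((Mg0.59Fe0.41)2SiO4) = 166.554 g/mol, so wt% Mg = 28.680/166.554 × 100 = 17.22%.
M((Mg0.43Fe0.57)5Ca2Si8O22(OH)2) = 902.242 g/mol, so wt% Mg = 52.256/902.242 × 100 = 5.79%.
17.22 − 5.79 = 11.43 pp.

11.43 percentage points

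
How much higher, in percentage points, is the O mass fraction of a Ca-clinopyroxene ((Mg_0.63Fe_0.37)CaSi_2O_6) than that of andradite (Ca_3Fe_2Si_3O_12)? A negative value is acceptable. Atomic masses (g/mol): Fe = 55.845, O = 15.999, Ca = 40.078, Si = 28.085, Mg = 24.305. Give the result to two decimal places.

4.28 percentage points

M((Mg_0.63Fe_0.37)CaSi_2O_6) = 228.217 g/mol, so wt% O = 95.994/228.217 × 100 = 42.06%.
M(Ca_3Fe_2Si_3O_12) = 508.167 g/mol, so wt% O = 191.988/508.167 × 100 = 37.78%.
42.06 − 37.78 = 4.28 pp.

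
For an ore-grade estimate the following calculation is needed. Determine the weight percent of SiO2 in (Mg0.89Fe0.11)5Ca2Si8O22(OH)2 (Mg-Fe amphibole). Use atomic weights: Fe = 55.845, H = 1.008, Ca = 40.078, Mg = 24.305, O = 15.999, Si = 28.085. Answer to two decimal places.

Formula mass = 829.700 g/mol.
8 Si → 8.0000 mol SiO2 per formula unit; M(SiO2) = 60.083, so SiO2 mass = 480.664 g.
480.664/829.700 × 100 = 57.93 wt%.

57.93 wt%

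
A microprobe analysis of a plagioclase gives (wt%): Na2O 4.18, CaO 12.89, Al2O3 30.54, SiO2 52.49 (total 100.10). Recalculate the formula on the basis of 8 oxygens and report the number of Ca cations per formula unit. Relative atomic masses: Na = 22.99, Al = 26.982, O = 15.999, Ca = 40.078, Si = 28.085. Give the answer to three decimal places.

0.625 Ca apfu

Na2O: 4.18/61.979 = 0.06744 mol → 0.13488 mol Na, 0.06744 mol O.
CaO: 12.89/56.077 = 0.22986 mol → 0.22986 mol Ca, 0.22986 mol O.
Al2O3: 30.54/101.961 = 0.29953 mol → 0.59906 mol Al, 0.89859 mol O.
SiO2: 52.49/60.083 = 0.87362 mol → 0.87362 mol Si, 1.74724 mol O.
Total oxygen = 2.94313 mol. Normalization factor = 8/2.94313 = 2.71819.
Ca per 8 O = 0.22986 × 2.71819 = 0.625.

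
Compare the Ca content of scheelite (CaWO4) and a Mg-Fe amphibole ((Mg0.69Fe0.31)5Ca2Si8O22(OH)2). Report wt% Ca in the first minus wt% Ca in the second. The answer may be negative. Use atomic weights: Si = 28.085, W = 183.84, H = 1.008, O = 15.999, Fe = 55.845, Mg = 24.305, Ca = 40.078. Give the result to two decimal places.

Ca in CaWO4: molar mass 287.914 g/mol; 1×40.078 = 40.078 g → 13.92 wt%.
Ca in (Mg0.69Fe0.31)5Ca2Si8O22(OH)2: molar mass 861.240 g/mol; 2×40.078 = 80.156 g → 9.31 wt%.
Difference = 13.92 − 9.31 = 4.61 percentage points.

4.61 percentage points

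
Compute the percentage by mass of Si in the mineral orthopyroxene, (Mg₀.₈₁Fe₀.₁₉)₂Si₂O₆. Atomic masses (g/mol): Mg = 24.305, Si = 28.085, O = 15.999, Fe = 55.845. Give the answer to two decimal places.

Molar mass of (Mg₀.₈₁Fe₀.₁₉)₂Si₂O₆: 1.62*24.305 + 0.38*55.845 + 2*28.085 + 6*15.999 = 212.759 g/mol.
Mass of Si per formula unit: 2 × 28.085 = 56.170 g.
Weight fraction Si = 56.170 / 212.759 = 0.2640.

26.40 wt%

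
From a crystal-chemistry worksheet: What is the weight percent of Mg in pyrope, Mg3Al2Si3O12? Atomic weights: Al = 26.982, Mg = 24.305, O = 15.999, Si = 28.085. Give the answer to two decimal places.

Molar mass of Mg3Al2Si3O12: 3×24.305 + 2×26.982 + 3×28.085 + 12×15.999 = 403.122 g/mol.
Mass of Mg per formula unit: 3 × 24.305 = 72.915 g.
Weight fraction Mg = 72.915 / 403.122 = 0.1809.

18.09 mass %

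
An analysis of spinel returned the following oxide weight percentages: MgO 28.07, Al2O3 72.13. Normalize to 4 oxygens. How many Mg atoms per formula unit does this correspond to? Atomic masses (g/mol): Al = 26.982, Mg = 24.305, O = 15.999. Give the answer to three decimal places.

0.988 Mg apfu

MgO: 28.07/40.304 = 0.69646 mol → 0.69646 mol Mg, 0.69646 mol O.
Al2O3: 72.13/101.961 = 0.70743 mol → 1.41486 mol Al, 2.12229 mol O.
Total oxygen = 2.81875 mol. Normalization factor = 4/2.81875 = 1.41907.
Mg per 4 O = 0.69646 × 1.41907 = 0.988.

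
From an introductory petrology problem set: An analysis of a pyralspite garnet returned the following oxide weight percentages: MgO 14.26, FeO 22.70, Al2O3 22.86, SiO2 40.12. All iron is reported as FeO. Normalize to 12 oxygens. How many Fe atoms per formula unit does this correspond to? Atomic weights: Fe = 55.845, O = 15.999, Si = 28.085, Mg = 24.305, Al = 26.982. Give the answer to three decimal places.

MgO: 14.26/40.304 = 0.35381 mol → 0.35381 mol Mg, 0.35381 mol O.
FeO: 22.70/71.844 = 0.31596 mol → 0.31596 mol Fe, 0.31596 mol O.
Al2O3: 22.86/101.961 = 0.22420 mol → 0.44840 mol Al, 0.67260 mol O.
SiO2: 40.12/60.083 = 0.66774 mol → 0.66774 mol Si, 1.33548 mol O.
Total oxygen = 2.67785 mol. Normalization factor = 12/2.67785 = 4.48121.
Fe per 12 O = 0.31596 × 4.48121 = 1.416.

1.416 Fe apfu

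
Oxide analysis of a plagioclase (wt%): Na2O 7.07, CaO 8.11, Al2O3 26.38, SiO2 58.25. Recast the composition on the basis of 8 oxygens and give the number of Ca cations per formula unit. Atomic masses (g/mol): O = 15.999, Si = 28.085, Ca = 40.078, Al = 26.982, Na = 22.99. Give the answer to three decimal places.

0.389 Ca apfu

Na2O: 7.07/61.979 = 0.11407 mol → 0.22814 mol Na, 0.11407 mol O.
CaO: 8.11/56.077 = 0.14462 mol → 0.14462 mol Ca, 0.14462 mol O.
Al2O3: 26.38/101.961 = 0.25873 mol → 0.51746 mol Al, 0.77619 mol O.
SiO2: 58.25/60.083 = 0.96949 mol → 0.96949 mol Si, 1.93898 mol O.
Total oxygen = 2.97386 mol. Normalization factor = 8/2.97386 = 2.69011.
Ca per 8 O = 0.14462 × 2.69011 = 0.389.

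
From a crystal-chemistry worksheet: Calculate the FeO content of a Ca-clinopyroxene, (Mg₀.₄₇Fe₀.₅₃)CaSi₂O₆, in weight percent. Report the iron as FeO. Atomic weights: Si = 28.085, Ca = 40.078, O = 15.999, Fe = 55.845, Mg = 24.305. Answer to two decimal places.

16.32 wt%

Molar mass of (Mg₀.₄₇Fe₀.₅₃)CaSi₂O₆ = 0.47×24.305 + 0.53×55.845 + 1×40.078 + 2×28.085 + 6×15.999 = 233.263 g/mol.
Each formula unit contains 0.53 Fe, equivalent to 0.53/1 = 0.5300 mol FeO.
M(FeO) = 1×55.845 + 1×15.999 = 71.844 g/mol.
Mass of FeO per formula unit = 0.5300 × 71.844 = 38.077 g.
FeO wt% = 38.077 / 233.263 × 100 = 16.32%.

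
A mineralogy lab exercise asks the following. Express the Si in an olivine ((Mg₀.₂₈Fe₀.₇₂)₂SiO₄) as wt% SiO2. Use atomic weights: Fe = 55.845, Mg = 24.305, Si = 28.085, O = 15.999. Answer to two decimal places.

M((Mg₀.₂₈Fe₀.₇₂)₂SiO₄) = 186.109 g/mol; M(SiO2) = 60.083 g/mol.
Moles SiO2 per formula unit = 1 Si ÷ 1 = 1.0000.
SiO2 fraction = (1.0000 × 60.083) / 186.109 = 60.083/186.109 = 0.3228.

32.28 wt%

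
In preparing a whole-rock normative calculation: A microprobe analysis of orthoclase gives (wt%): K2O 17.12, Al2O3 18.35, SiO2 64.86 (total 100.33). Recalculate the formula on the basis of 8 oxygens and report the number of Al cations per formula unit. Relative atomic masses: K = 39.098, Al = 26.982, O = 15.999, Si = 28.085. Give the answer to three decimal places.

1.000 Al apfu

17.12 wt% K2O ÷ 94.195 g/mol = 0.18175 mol, giving 0.36350 K and 0.18175 O.
18.35 wt% Al2O3 ÷ 101.961 g/mol = 0.17997 mol, giving 0.35994 Al and 0.53991 O.
64.86 wt% SiO2 ÷ 60.083 g/mol = 1.07951 mol, giving 1.07951 Si and 2.15902 O.
Oxygen sums to 2.88068; scaling by 8/2.88068 = 2.77712 puts the formula on 8 O.
Al: 0.35994 × 2.77712 = 1.000 atoms per formula unit.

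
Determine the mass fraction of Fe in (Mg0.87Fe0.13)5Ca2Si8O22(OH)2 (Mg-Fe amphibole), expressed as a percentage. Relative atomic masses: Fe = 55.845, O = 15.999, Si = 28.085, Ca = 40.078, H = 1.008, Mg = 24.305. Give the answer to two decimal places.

Molar mass of (Mg0.87Fe0.13)5Ca2Si8O22(OH)2: 4.35×24.305 + 0.65×55.845 + 2×40.078 + 8×28.085 + 24×15.999 + 2×1.008 = 832.854 g/mol.
Mass of Fe per formula unit: 0.65 × 55.845 = 36.299 g.
Weight fraction Fe = 36.299 / 832.854 = 0.0436.

4.36 wt%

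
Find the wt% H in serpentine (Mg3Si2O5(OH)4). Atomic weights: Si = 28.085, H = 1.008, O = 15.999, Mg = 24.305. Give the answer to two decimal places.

M(Mg3Si2O5(OH)4) = 277.108 g/mol.
H contributes 4 × 1.008 = 4.032 g per mole.
4.032/277.108 = 0.0146 → 1.46%.

1.46 weight percent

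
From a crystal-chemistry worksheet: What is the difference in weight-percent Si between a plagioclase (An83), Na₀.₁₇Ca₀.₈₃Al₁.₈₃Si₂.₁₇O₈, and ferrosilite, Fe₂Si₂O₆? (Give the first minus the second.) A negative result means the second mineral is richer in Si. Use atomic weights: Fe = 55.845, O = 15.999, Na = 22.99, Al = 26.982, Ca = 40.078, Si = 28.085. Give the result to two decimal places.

0.83 percentage points

M(Na₀.₁₇Ca₀.₈₃Al₁.₈₃Si₂.₁₇O₈) = 275.487 g/mol, so wt% Si = 60.944/275.487 × 100 = 22.12%.
M(Fe₂Si₂O₆) = 263.854 g/mol, so wt% Si = 56.170/263.854 × 100 = 21.29%.
22.12 − 21.29 = 0.83 pp.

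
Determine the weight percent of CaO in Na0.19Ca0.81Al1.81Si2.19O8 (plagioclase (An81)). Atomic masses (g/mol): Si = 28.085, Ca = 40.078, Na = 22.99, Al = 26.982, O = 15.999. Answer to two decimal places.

16.51 wt%

Formula mass = 275.167 g/mol.
0.81 Ca → 0.8100 mol CaO per formula unit; M(CaO) = 56.077, so CaO mass = 45.422 g.
45.422/275.167 × 100 = 16.51 wt%.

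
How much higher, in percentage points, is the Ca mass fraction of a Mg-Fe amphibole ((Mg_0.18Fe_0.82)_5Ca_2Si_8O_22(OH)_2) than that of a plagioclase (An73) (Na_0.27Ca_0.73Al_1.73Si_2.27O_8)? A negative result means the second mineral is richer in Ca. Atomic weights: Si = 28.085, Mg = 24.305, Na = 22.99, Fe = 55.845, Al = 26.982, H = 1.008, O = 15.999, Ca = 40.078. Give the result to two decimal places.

Ca in (Mg_0.18Fe_0.82)_5Ca_2Si_8O_22(OH)_2: molar mass 941.667 g/mol; 2×40.078 = 80.156 g → 8.51 wt%.
Ca in Na_0.27Ca_0.73Al_1.73Si_2.27O_8: molar mass 273.888 g/mol; 0.73×40.078 = 29.257 g → 10.68 wt%.
Difference = 8.51 − 10.68 = -2.17 percentage points.

-2.17 percentage points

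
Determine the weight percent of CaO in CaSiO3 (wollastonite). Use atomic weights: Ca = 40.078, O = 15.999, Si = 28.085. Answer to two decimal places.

Formula mass = 116.160 g/mol.
1 Ca → 1.0000 mol CaO per formula unit; M(CaO) = 56.077, so CaO mass = 56.077 g.
56.077/116.160 × 100 = 48.28 wt%.

48.28 wt%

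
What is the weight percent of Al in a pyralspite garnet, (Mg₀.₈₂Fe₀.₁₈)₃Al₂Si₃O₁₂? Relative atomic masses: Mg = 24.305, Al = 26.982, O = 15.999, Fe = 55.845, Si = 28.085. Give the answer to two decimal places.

M((Mg₀.₈₂Fe₀.₁₈)₃Al₂Si₃O₁₂) = 420.154 g/mol.
Al contributes 2 × 26.982 = 53.964 g per mole.
53.964/420.154 = 0.1284 → 12.84%.

12.84 mass %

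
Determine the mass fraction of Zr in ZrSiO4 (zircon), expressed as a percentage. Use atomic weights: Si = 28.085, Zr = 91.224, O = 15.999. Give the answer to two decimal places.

Formula mass = 1*91.224 + 1*28.085 + 4*15.999 = 183.305 g/mol, of which 91.224 g is Zr.
So Zr makes up 91.224/183.305 = 0.4977 of the mass, i.e. 49.77%.

49.77 mass %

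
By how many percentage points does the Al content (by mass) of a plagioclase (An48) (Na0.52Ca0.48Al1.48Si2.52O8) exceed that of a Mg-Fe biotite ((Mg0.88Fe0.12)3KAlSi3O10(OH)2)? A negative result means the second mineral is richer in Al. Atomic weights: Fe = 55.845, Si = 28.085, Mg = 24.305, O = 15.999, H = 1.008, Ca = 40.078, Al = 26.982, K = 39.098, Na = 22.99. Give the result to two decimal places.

8.50 percentage points

First mineral: 39.933 g Al in 269.892 g formula = 14.80 wt% Al.
Second mineral: 26.982 g Al in 428.608 g formula = 6.30 wt% Al.
14.80% − 6.30% gives a difference of 8.50 percentage points.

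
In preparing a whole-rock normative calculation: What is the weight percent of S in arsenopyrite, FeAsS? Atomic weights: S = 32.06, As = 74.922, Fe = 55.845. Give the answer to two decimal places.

19.69 wt%

M(FeAsS) = 162.827 g/mol.
S contributes 1 × 32.06 = 32.060 g per mole.
32.060/162.827 = 0.1969 → 19.69%.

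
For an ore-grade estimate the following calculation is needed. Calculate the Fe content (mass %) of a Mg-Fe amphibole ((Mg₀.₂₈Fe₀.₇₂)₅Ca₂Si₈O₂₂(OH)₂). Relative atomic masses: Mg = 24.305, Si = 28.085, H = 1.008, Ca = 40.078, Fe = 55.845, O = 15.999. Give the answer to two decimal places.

21.71 mass %

Formula mass = 1.40*24.305 + 3.60*55.845 + 2*40.078 + 8*28.085 + 24*15.999 + 2*1.008 = 925.897 g/mol, of which 201.042 g is Fe.
So Fe makes up 201.042/925.897 = 0.2171 of the mass, i.e. 21.71%.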